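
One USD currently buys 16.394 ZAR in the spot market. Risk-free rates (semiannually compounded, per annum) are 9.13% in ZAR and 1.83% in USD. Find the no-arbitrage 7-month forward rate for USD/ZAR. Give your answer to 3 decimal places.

By covered interest parity, F = S · (1+r_ZAR/2)^(2T) / (1+r_USD/2)^(2T)
= 16.394 × 1.053458 / 1.010683 = 16.394 × 1.042323
F = 17.088 ZAR per USD

17.088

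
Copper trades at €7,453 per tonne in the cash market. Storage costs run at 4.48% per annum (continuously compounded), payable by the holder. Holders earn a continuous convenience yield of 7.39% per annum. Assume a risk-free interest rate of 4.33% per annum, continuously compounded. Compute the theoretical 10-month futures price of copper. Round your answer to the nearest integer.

Net carry = r + u − y = 0.0433 + 0.0448 − 0.0739 = 0.0142
F = S·e^((r+u−y)T) = 7453 · e^(0.0142 × 10/12) = 7453 · e^0.011833
= 7453 × 1.011903 = €7,542 per tonne

€7,542 per tonne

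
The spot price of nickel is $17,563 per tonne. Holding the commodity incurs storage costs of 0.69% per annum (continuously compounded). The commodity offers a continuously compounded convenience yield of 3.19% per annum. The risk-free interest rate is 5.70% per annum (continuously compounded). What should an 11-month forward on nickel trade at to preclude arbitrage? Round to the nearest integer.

$18,086 per tonne

Net carry = r + u − y = 0.0570 + 0.0069 − 0.0319 = 0.0320
F = S·e^((r+u−y)T) = 17563 · e^(0.0320 × 11/12) = 17563 · e^0.029333
= 17563 × 1.029767 = $18,086 per tonne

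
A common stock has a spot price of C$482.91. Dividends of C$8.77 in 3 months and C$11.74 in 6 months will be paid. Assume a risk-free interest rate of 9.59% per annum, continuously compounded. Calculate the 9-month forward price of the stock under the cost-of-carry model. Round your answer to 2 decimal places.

C$497.70

PV(dividends) I = 8.77·e^(−0.0959·3/12) + 11.74·e^(−0.0959·6/12)
I = 8.5622 + 11.1904 = 19.7526
F = (S − I)·e^(rT) = (482.91 − 19.7526) · e^(0.0959·9/12)
= 463.1574 · e^0.071925 = 463.1574 × 1.074575 = C$497.70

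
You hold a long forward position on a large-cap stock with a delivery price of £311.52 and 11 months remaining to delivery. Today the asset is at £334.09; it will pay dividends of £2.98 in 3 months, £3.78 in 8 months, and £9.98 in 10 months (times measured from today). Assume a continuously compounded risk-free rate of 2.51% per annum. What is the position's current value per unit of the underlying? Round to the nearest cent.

PV(remaining dividends) I = 2.98·e^(−0.0251·3/12) + 3.78·e^(−0.0251·8/12) + 9.98·e^(−0.0251·10/12) = 16.4521
Current forward F = (S − I)·e^(rT) = (334.09 − 16.4521)·e^(0.0251·11/12) = 317.6379 × 1.023275 = 325.0309
Value (long) = (F − K)·e^(−rT) = (325.0309 − 311.52) × 0.977254 = 13.2036
Value = £13.20

£13.20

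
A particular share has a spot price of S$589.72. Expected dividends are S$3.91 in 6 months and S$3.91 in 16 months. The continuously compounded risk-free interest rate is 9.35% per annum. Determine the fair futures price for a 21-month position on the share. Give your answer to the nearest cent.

PV(dividends) I = 3.91·e^(−0.0935·6/12) + 3.91·e^(−0.0935·16/12)
I = 3.7314 + 3.4517 = 7.1831
F = (S − I)·e^(rT) = (589.72 − 7.1831) · e^(0.0935·21/12)
= 582.5369 · e^0.163625 = 582.5369 × 1.177773 = S$686.10

S$686.10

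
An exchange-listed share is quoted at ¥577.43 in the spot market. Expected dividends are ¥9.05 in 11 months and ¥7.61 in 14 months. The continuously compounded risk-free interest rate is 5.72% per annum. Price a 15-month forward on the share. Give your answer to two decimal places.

PV(dividends) I = 9.05·e^(−0.0572·11/12) + 7.61·e^(−0.0572·14/12)
I = 8.5877 + 7.1187 = 15.7064
F = (S − I)·e^(rT) = (577.43 − 15.7064) · e^(0.0572·15/12)
= 561.7236 · e^0.071500 = 561.7236 × 1.074118 = ¥603.36

¥603.36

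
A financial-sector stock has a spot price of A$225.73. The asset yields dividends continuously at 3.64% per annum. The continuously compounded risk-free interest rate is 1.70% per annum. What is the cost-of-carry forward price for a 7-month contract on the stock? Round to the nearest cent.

A$223.19

F = S·e^((r − q)T) = 225.73 · e^((0.0170 − 0.0364) × 7/12)
= 225.73 · e^-0.011317 = 225.73 × 0.988747
F = A$223.19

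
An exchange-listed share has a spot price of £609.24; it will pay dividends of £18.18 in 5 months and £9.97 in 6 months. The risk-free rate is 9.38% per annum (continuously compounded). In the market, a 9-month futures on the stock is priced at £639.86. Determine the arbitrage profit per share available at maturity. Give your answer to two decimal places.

PV(dividends) I = 18.18·e^(−0.0938·5/12) + 9.97·e^(−0.0938·6/12) = 26.9964
Fair futures F* = (S − I)·e^(rT) = (609.24 − 26.9964)·e^0.070350 = 582.2436 × 1.072884 = 624.6798
Market £639.86 > fair 624.6798: forward overpriced → cash-and-carry (borrow at r, buy the stock and collect the dividends, short the forward).
Profit at T = |F_mkt − F*| = |639.86 − 624.6798| = £15.18 per share

£15.18 per share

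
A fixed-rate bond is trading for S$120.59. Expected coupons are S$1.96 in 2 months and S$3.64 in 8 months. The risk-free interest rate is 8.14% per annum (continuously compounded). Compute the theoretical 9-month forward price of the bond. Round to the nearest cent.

PV(coupons) I = 1.96·e^(−0.0814·2/12) + 3.64·e^(−0.0814·8/12)
I = 1.9336 + 3.4477 = 5.3813
F = (S − I)·e^(rT) = (120.59 − 5.3813) · e^(0.0814·9/12)
= 115.2087 · e^0.061050 = 115.2087 × 1.062952 = S$122.46

S$122.46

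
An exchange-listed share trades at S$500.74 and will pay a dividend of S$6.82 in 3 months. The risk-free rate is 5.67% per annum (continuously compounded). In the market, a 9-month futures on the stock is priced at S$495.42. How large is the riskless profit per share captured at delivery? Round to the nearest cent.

PV(dividends) I = 6.82·e^(−0.0567·3/12) = 6.7240
Fair futures F* = (S − I)·e^(rT) = (500.74 − 6.7240)·e^0.042525 = 494.0160 × 1.043442 = 515.4770
Market S$495.42 < fair 515.4770: forward underpriced → reverse cash-and-carry (short the stock, invest proceeds at r, pay the dividends, go long the forward).
Profit at T = |F_mkt − F*| = |495.42 − 515.4770| = S$20.06 per share

S$20.06 per share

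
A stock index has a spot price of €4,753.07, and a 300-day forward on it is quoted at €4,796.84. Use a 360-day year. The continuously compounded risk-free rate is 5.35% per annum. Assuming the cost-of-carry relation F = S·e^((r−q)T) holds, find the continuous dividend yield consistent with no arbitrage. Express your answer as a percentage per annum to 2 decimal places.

From F = S·e^((r−q)T): (r − q) = ln(F/S)/T
ln(4796.84/4753.07) = ln(1.009209) = 0.009167
(r − q) = 0.009167 / (300/360) = 0.011000
q = r − ln(F/S)/T = 0.0535 − 0.011000 = 0.042500
q = 4.25%

4.25%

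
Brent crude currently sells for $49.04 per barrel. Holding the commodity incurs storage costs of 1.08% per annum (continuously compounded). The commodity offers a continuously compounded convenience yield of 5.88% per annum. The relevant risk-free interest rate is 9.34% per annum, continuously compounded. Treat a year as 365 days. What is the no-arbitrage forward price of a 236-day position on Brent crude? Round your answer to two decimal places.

$50.50 per barrel

Net carry = r + u − y = 0.0934 + 0.0108 − 0.0588 = 0.0454
F = S·e^((r+u−y)T) = 49.04 · e^(0.0454 × 236/365) = 49.04 · e^0.029355
= 49.04 × 1.029790 = $50.50 per barrel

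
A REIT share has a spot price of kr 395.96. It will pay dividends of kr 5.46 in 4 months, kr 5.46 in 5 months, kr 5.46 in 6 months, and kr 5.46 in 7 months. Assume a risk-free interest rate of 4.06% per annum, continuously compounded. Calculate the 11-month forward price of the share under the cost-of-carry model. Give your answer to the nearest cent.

PV(dividends) I = 5.46·e^(−0.0406·4/12) + 5.46·e^(−0.0406·5/12) + 5.46·e^(−0.0406·6/12) + 5.46·e^(−0.0406·7/12)
I = 5.3866 + 5.3684 + 5.3503 + 5.3322 = 21.4375
F = (S − I)·e^(rT) = (395.96 − 21.4375) · e^(0.0406·11/12)
= 374.5225 · e^0.037217 = 374.5225 × 1.037918 = kr 388.72

kr 388.72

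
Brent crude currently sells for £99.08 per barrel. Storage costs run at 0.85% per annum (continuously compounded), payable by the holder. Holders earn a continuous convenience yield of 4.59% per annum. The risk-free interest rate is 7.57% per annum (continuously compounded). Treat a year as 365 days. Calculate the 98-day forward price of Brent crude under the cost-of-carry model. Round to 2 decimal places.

£100.10 per barrel

Net carry = r + u − y = 0.0757 + 0.0085 − 0.0459 = 0.0383
F = S·e^((r+u−y)T) = 99.08 · e^(0.0383 × 98/365) = 99.08 · e^0.010283
= 99.08 × 1.010336 = £100.10 per barrel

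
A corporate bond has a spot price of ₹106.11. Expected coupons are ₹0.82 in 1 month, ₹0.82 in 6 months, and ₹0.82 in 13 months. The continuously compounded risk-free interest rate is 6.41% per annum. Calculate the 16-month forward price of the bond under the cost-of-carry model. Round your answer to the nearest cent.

PV(coupons) I = 0.82·e^(−0.0641·1/12) + 0.82·e^(−0.0641·6/12) + 0.82·e^(−0.0641·13/12)
I = 0.8156 + 0.7941 + 0.7650 = 2.3747
F = (S − I)·e^(rT) = (106.11 − 2.3747) · e^(0.0641·16/12)
= 103.7353 · e^0.085467 = 103.7353 × 1.089226 = ₹112.99

₹112.99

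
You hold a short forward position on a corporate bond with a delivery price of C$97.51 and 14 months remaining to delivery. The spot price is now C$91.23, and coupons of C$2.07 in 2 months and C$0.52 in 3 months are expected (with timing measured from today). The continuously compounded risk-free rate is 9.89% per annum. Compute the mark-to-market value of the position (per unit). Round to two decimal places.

PV(remaining coupons) I = 2.07·e^(−0.0989·2/12) + 0.52·e^(−0.0989·3/12) = 2.5435
Current forward F = (S − I)·e^(rT) = (91.23 − 2.5435)·e^(0.0989·14/12) = 88.6865 × 1.122304 = 99.5332
Value (long) = (F − K)·e^(−rT) = (99.5332 − 97.51) × 0.891025 = 1.8027
Short position value = −(long value) = -C$1.80

-C$1.80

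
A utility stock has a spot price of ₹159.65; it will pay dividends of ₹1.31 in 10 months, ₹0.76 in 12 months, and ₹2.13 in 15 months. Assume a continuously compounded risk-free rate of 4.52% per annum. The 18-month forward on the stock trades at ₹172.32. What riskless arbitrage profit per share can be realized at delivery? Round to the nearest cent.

₹5.75 per share

PV(dividends) I = 1.31·e^(−0.0452·10/12) + 0.76·e^(−0.0452·12/12) + 2.13·e^(−0.0452·15/12) = 4.0010
Fair forward F* = (S − I)·e^(rT) = (159.65 − 4.0010)·e^0.067800 = 155.6490 × 1.070151 = 166.5679
Market ₹172.32 > fair 166.5679: forward overpriced → cash-and-carry (borrow at r, buy the stock and collect the dividends, short the forward).
Profit at T = |F_mkt − F*| = |172.32 − 166.5679| = ₹5.75 per share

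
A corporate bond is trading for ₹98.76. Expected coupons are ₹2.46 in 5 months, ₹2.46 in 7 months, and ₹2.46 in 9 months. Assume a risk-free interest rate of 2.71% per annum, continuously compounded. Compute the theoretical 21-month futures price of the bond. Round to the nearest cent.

PV(coupons) I = 2.46·e^(−0.0271·5/12) + 2.46·e^(−0.0271·7/12) + 2.46·e^(−0.0271·9/12)
I = 2.4324 + 2.4214 + 2.4105 = 7.2643
F = (S − I)·e^(rT) = (98.76 − 7.2643) · e^(0.0271·21/12)
= 91.4957 · e^0.047425 = 91.4957 × 1.048568 = ₹95.94

₹95.94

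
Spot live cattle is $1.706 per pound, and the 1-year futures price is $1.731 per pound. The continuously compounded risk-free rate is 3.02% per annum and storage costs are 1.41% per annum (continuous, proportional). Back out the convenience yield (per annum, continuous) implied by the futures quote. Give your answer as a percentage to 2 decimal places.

F = S·e^((r+u−y)T) ⇒ (r+u−y) = ln(F/S)/T
ln(1.731/1.706) = 0.014548; /T ⇒ 0.014548
y = r + u − ln(F/S)/T = 0.0302 + 0.0141 − 0.014548 = 0.029752
y = 2.98%

2.98%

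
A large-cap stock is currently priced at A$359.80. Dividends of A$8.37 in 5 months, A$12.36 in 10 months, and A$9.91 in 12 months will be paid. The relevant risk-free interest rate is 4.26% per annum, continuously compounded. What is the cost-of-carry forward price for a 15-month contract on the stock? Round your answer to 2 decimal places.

A$348.21

PV(dividends) I = 8.37·e^(−0.0426·5/12) + 12.36·e^(−0.0426·10/12) + 9.91·e^(−0.0426·12/12)
I = 8.2227 + 11.9289 + 9.4967 = 29.6483
F = (S − I)·e^(rT) = (359.80 − 29.6483) · e^(0.0426·15/12)
= 330.1517 · e^0.053250 = 330.1517 × 1.054693 = A$348.21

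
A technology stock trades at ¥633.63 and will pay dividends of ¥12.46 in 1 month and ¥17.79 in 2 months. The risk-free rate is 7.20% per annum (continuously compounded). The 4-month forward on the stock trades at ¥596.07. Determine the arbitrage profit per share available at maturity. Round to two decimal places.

PV(dividends) I = 12.46·e^(−0.0720·1/12) + 17.79·e^(−0.0720·2/12) = 29.9633
Fair forward F* = (S − I)·e^(rT) = (633.63 − 29.9633)·e^0.024000 = 603.6667 × 1.024290 = 618.3298
Market ¥596.07 < fair 618.3298: forward underpriced → reverse cash-and-carry (short the stock, invest proceeds at r, pay the dividends, go long the forward).
Profit at T = |F_mkt − F*| = |596.07 − 618.3298| = ¥22.26 per share

¥22.26 per share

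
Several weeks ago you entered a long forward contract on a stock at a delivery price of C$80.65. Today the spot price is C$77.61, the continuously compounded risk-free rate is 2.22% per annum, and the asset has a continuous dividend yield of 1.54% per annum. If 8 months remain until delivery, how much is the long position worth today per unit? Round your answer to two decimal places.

Current fair forward for the remaining 8 months: F = S·e^((r − q)·T), (r − q) = 0.0222 − 0.0154 = 0.0068
F = 77.61 · e^(0.0068 × 8/12) = 77.61 × 1.004544 = 77.9627
Value of long forward = (F − K)·e^(−rT) = (77.9627 − 80.65) · e^(−0.0222·8/12)
= -2.6873 × 0.985309 = -2.65

-C$2.65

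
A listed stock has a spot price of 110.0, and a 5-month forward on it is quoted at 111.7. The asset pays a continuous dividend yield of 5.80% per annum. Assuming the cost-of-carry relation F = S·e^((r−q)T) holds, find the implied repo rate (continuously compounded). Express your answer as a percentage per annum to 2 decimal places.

From F = S·e^((r−q)T): (r − q) = ln(F/S)/T
ln(111.7/110.0) = ln(1.015455) = 0.015337
(r − q) = 0.015337 / (5/12) = 0.036809
r = ln(F/S)/T + q = 0.036809 + 0.0580 = 0.094809
r = 9.48%

9.48%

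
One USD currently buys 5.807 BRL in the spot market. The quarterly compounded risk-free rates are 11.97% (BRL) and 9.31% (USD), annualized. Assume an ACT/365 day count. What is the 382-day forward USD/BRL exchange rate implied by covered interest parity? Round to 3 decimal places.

By covered interest parity, F = S · (1+r_BRL/4)^(4T) / (1+r_USD/4)^(4T)
= 5.807 × 1.131379 / 1.101111 = 5.807 × 1.027489
F = 5.967 BRL per USD

5.967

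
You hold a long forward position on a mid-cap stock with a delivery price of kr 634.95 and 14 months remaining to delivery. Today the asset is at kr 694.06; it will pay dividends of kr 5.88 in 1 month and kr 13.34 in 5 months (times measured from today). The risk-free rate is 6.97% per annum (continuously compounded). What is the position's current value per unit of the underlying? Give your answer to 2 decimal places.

PV(remaining dividends) I = 5.88·e^(−0.0697·1/12) + 13.34·e^(−0.0697·5/12) = 18.8041
Current forward F = (S − I)·e^(rT) = (694.06 − 18.8041)·e^(0.0697·14/12) = 675.2559 × 1.084714 = 732.4595
Value (long) = (F − K)·e^(−rT) = (732.4595 − 634.95) × 0.921902 = 89.8942
Value = kr 89.89

kr 89.89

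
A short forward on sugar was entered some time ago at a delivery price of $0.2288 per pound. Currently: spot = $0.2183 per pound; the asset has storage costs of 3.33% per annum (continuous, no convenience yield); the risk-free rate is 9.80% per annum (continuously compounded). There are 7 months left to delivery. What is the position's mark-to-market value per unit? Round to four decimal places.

-$0.0065 per pound

Current fair forward for the remaining 7 months: F = S·e^((r + u)·T), (r + u) = 0.0980 + 0.0333 = 0.1313
F = 0.2183 · e^(0.1313 × 7/12) = 0.2183 × 1.079601 = 0.2357
Value of long forward = (F − K)·e^(−rT) = (0.2357 − 0.2288) · e^(−0.0980·7/12)
= 0.0069 × 0.944437 = 0.0065
Short position value = −(long value) = -$0.0065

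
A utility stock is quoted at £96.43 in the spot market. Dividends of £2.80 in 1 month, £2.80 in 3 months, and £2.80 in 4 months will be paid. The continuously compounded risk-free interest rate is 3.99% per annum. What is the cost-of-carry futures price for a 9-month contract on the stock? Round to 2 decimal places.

PV(dividends) I = 2.80·e^(−0.0399·1/12) + 2.80·e^(−0.0399·3/12) + 2.80·e^(−0.0399·4/12)
I = 2.7907 + 2.7722 + 2.7630 = 8.3259
F = (S − I)·e^(rT) = (96.43 − 8.3259) · e^(0.0399·9/12)
= 88.1041 · e^0.029925 = 88.1041 × 1.030377 = £90.78

£90.78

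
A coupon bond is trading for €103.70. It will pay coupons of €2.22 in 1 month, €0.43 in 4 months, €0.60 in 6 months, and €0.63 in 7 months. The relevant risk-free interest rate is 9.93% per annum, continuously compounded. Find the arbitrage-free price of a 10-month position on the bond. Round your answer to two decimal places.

PV(coupons) I = 2.22·e^(−0.0993·1/12) + 0.43·e^(−0.0993·4/12) + 0.60·e^(−0.0993·6/12) + 0.63·e^(−0.0993·7/12)
I = 2.2017 + 0.4160 + 0.5709 + 0.5945 = 3.7831
F = (S − I)·e^(rT) = (103.70 − 3.7831) · e^(0.0993·10/12)
= 99.9169 · e^0.082750 = 99.9169 × 1.086270 = €108.54

€108.54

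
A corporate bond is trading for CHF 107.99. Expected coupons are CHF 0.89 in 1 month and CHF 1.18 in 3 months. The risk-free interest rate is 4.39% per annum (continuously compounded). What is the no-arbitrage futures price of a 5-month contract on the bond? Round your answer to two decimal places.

PV(coupons) I = 0.89·e^(−0.0439·1/12) + 1.18·e^(−0.0439·3/12)
I = 0.8868 + 1.1671 = 2.0539
F = (S − I)·e^(rT) = (107.99 − 2.0539) · e^(0.0439·5/12)
= 105.9361 · e^0.018292 = 105.9361 × 1.018460 = CHF 107.89

CHF 107.89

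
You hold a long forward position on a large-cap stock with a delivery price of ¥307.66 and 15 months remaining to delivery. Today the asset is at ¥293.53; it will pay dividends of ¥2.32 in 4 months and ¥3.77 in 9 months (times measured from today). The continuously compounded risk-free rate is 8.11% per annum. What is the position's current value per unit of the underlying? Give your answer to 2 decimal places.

¥9.72

PV(remaining dividends) I = 2.32·e^(−0.0811·4/12) + 3.77·e^(−0.0811·9/12) = 5.8056
Current forward F = (S − I)·e^(rT) = (293.53 − 5.8056)·e^(0.0811·15/12) = 287.7244 × 1.106692 = 318.4223
Value (long) = (F − K)·e^(−rT) = (318.4223 − 307.66) × 0.903594 = 9.7247
Value = ¥9.72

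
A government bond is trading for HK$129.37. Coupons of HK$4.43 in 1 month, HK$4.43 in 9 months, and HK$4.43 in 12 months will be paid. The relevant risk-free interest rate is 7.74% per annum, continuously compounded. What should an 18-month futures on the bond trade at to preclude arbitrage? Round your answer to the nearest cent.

PV(coupons) I = 4.43·e^(−0.0774·1/12) + 4.43·e^(−0.0774·9/12) + 4.43·e^(−0.0774·12/12)
I = 4.4015 + 4.1802 + 4.1001 = 12.6818
F = (S − I)·e^(rT) = (129.37 − 12.6818) · e^(0.0774·18/12)
= 116.6882 · e^0.116100 = 116.6882 × 1.123108 = HK$131.05

HK$131.05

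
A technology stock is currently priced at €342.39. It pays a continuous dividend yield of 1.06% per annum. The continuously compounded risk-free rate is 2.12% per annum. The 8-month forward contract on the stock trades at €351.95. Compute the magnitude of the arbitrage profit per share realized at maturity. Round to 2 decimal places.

€7.13 per share

Fair forward: F* = S·e^(carry·T), with carry = (r − q) = 0.0212 − 0.0106 = 0.0106
F* = 342.39 · e^(0.0106 × 8/12) = 342.39 · e^0.007067 = 342.39 × 1.007092 = €344.8182
Market €351.95 > fair €344.8182: forward overpriced → cash-and-carry (buy spot, short the forward).
At maturity, profit = |F_mkt − F*| = |351.95 − 344.8182| = €7.13 per share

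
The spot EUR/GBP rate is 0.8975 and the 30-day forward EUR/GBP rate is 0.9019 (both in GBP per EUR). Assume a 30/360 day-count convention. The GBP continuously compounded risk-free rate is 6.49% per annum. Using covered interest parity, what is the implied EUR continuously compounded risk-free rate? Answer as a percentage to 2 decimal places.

F = S·e^((r_GBP − r_EUR)T) ⇒ r_EUR = r_GBP − ln(F/S)/T
ln(0.9019/0.8975) = 0.004891; /(30/360) = 0.058692
r_EUR = 0.0649 − 0.058692 = 0.006208
r_EUR = 0.62%

0.62%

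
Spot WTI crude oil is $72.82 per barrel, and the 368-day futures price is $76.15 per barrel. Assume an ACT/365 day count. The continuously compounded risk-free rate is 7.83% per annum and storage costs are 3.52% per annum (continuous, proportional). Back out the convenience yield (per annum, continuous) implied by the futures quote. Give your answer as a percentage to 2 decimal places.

6.92%

F = S·e^((r+u−y)T) ⇒ (r+u−y) = ln(F/S)/T
ln(76.15/72.82) = 0.044714; /T ⇒ 0.044349
y = r + u − ln(F/S)/T = 0.0783 + 0.0352 − 0.044349 = 0.069151
y = 6.92%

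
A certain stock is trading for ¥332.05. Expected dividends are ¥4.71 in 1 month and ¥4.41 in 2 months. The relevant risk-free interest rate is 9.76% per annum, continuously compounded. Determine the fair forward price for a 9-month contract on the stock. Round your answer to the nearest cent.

¥347.57

PV(dividends) I = 4.71·e^(−0.0976·1/12) + 4.41·e^(−0.0976·2/12)
I = 4.6718 + 4.3388 = 9.0106
F = (S − I)·e^(rT) = (332.05 − 9.0106) · e^(0.0976·9/12)
= 323.0394 · e^0.073200 = 323.0394 × 1.075946 = ¥347.57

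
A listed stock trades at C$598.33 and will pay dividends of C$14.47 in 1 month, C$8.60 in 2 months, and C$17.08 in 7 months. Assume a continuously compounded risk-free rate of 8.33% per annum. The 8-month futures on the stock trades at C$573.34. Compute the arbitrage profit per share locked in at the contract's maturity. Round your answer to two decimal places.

C$17.80 per share

PV(dividends) I = 14.47·e^(−0.0833·1/12) + 8.60·e^(−0.0833·2/12) + 17.08·e^(−0.0833·7/12) = 39.1212
Fair futures F* = (S − I)·e^(rT) = (598.33 − 39.1212)·e^0.055533 = 559.2088 × 1.057104 = 591.1419
Market C$573.34 < fair 591.1419: forward underpriced → reverse cash-and-carry (short the stock, invest proceeds at r, pay the dividends, go long the forward).
Profit at T = |F_mkt − F*| = |573.34 − 591.1419| = C$17.80 per share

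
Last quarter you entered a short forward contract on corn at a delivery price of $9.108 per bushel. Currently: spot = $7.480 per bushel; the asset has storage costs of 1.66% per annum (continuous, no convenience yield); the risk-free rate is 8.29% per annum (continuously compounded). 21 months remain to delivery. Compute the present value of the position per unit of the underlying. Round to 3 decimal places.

$0.178 per bushel

Current fair forward for the remaining 21 months: F = S·e^((r + u)·T), (r + u) = 0.0829 + 0.0166 = 0.0995
F = 7.480 · e^(0.0995 × 21/12) = 7.480 × 1.190204 = 8.9027
Value of long forward = (F − K)·e^(−rT) = (8.9027 − 9.108) · e^(−0.0829·21/12)
= -0.2053 × 0.864957 = -0.178
Short position value = −(long value) = $0.178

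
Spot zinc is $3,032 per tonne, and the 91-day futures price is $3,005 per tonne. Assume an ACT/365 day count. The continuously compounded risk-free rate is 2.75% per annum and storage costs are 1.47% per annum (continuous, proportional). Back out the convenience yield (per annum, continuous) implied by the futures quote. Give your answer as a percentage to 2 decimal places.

F = S·e^((r+u−y)T) ⇒ (r+u−y) = ln(F/S)/T
ln(3005/3032) = -0.008945; /T ⇒ -0.035878
y = r + u − ln(F/S)/T = 0.0275 + 0.0147 + 0.035878 = 0.078078
y = 7.81%

7.81%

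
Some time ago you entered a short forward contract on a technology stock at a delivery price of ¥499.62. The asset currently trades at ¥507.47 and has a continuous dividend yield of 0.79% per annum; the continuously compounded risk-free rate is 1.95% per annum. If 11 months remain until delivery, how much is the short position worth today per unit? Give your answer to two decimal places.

Current fair forward for the remaining 11 months: F = S·e^((r − q)·T), (r − q) = 0.0195 − 0.0079 = 0.0116
F = 507.47 · e^(0.0116 × 11/12) = 507.47 × 1.010690 = 512.8949
Value of long forward = (F − K)·e^(−rT) = (512.8949 − 499.62) · e^(−0.0195·11/12)
= 13.2749 × 0.982284 = 13.04
Short position value = −(long value) = -¥13.04

-¥13.04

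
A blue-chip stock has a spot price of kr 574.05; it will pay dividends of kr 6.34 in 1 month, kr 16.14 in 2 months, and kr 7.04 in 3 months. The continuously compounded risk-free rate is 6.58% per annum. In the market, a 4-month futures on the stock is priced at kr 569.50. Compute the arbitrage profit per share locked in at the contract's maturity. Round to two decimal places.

kr 12.56 per share

PV(dividends) I = 6.34·e^(−0.0658·1/12) + 16.14·e^(−0.0658·2/12) + 7.04·e^(−0.0658·3/12) = 29.1944
Fair futures F* = (S − I)·e^(rT) = (574.05 − 29.1944)·e^0.021933 = 544.8556 × 1.022175 = 556.9378
Market kr 569.50 > fair 556.9378: forward overpriced → cash-and-carry (borrow at r, buy the stock and collect the dividends, short the forward).
Profit at T = |F_mkt − F*| = |569.50 − 556.9378| = kr 12.56 per share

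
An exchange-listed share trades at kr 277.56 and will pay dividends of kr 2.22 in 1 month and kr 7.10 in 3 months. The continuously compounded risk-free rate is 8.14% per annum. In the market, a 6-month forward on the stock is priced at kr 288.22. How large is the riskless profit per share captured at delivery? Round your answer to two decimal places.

PV(dividends) I = 2.22·e^(−0.0814·1/12) + 7.10·e^(−0.0814·3/12) = 9.1620
Fair forward F* = (S − I)·e^(rT) = (277.56 − 9.1620)·e^0.040700 = 268.3980 × 1.041540 = 279.5473
Market kr 288.22 > fair 279.5473: forward overpriced → cash-and-carry (borrow at r, buy the stock and collect the dividends, short the forward).
Profit at T = |F_mkt − F*| = |288.22 − 279.5473| = kr 8.67 per share

kr 8.67 per share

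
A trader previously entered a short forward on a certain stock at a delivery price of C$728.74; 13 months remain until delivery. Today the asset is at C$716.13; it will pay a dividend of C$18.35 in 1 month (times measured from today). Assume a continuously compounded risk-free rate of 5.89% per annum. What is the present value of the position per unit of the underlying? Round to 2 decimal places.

PV(remaining dividends) I = 18.35·e^(−0.0589·1/12) = 18.2602
Current forward F = (S − I)·e^(rT) = (716.13 − 18.2602)·e^(0.0589·13/12) = 697.8698 × 1.065888 = 743.8510
Value (long) = (F − K)·e^(−rT) = (743.8510 − 728.74) × 0.938185 = 14.1769
Short position value = −(long value) = -C$14.18

-C$14.18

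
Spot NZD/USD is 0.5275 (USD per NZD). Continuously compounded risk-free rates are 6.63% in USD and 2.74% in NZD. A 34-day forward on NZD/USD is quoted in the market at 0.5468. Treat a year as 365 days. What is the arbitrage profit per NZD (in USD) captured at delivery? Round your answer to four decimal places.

Fair forward: F* = S·e^(carry·T), with carry = (r_USD − r_NZD) = 0.0663 − 0.0274 = 0.0389
F* = 0.5275 · e^(0.0389 × 34/365) = 0.5275 · e^0.003624 = 0.5275 × 1.003631 = 0.5294
Market 0.5468 > fair 0.5294: forward overpriced → cash-and-carry (buy spot, short the forward).
At maturity, profit = |F_mkt − F*| = |0.5468 − 0.5294| = 0.0174 per NZD (in USD)

0.0174 per NZD (in USD)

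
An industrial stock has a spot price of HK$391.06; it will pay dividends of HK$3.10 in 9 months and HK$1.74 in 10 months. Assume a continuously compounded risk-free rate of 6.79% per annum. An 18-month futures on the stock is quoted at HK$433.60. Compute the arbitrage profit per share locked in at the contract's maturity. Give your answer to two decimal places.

HK$5.69 per share

PV(dividends) I = 3.10·e^(−0.0679·9/12) + 1.74·e^(−0.0679·10/12) = 4.5904
Fair futures F* = (S − I)·e^(rT) = (391.06 − 4.5904)·e^0.101850 = 386.4696 × 1.107217 = 427.9057
Market HK$433.60 > fair 427.9057: forward overpriced → cash-and-carry (borrow at r, buy the stock and collect the dividends, short the forward).
Profit at T = |F_mkt − F*| = |433.60 − 427.9057| = HK$5.69 per share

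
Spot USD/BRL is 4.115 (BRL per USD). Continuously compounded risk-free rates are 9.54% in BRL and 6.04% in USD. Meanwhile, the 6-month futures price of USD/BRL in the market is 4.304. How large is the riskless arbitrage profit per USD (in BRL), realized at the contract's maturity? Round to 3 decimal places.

0.116 per USD (in BRL)

Fair futures: F* = S·e^(carry·T), with carry = (r_BRL − r_USD) = 0.0954 − 0.0604 = 0.0350
F* = 4.115 · e^(0.0350 × 6/12) = 4.115 · e^0.017500 = 4.115 × 1.017654 = 4.1876
Market 4.304 > fair 4.1876: forward overpriced → cash-and-carry (buy spot, short the forward).
At maturity, profit = |F_mkt − F*| = |4.304 − 4.1876| = 0.116 per USD (in BRL)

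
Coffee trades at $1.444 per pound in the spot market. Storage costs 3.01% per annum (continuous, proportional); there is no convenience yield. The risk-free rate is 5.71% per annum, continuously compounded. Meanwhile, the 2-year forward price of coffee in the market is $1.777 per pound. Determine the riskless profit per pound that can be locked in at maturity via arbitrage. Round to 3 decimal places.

$0.058 per pound

Fair forward: F* = S·e^(carry·T), with carry = (r + u) = 0.0571 + 0.0301 = 0.0872
F* = 1.444 · e^(0.0872 × 2) = 1.444 · e^0.174400 = 1.444 × 1.190532 = $1.7191
Market $1.777 > fair $1.7191: forward overpriced → cash-and-carry (buy spot, short the forward).
At maturity, profit = |F_mkt − F*| = |1.777 − 1.7191| = $0.058 per pound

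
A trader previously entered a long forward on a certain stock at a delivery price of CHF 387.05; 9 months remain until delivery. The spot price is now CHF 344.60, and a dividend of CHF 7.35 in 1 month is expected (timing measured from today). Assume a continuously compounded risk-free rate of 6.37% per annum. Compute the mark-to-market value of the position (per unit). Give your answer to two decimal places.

-CHF 31.70

PV(remaining dividends) I = 7.35·e^(−0.0637·1/12) = 7.3111
Current forward F = (S − I)·e^(rT) = (344.60 − 7.3111)·e^(0.0637·9/12) = 337.2889 × 1.048935 = 353.7941
Value (long) = (F − K)·e^(−rT) = (353.7941 − 387.05) × 0.953348 = -31.7044
Value = -CHF 31.70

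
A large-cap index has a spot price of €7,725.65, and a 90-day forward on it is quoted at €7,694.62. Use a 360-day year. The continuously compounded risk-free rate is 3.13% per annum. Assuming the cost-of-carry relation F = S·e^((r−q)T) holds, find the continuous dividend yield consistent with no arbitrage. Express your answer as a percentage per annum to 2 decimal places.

From F = S·e^((r−q)T): (r − q) = ln(F/S)/T
ln(7694.62/7725.65) = ln(0.995984) = -0.004024
(r − q) = -0.004024 / (90/360) = -0.016096
q = r − ln(F/S)/T = 0.0313 + 0.016096 = 0.047396
q = 4.74%

4.74%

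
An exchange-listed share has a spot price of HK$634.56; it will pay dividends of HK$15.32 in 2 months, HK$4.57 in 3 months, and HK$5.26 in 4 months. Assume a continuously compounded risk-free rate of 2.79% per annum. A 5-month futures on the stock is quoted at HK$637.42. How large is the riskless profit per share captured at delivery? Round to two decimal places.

PV(dividends) I = 15.32·e^(−0.0279·2/12) + 4.57·e^(−0.0279·3/12) + 5.26·e^(−0.0279·4/12) = 24.9985
Fair futures F* = (S − I)·e^(rT) = (634.56 − 24.9985)·e^0.011625 = 609.5615 × 1.011693 = 616.6891
Market HK$637.42 > fair 616.6891: forward overpriced → cash-and-carry (borrow at r, buy the stock and collect the dividends, short the forward).
Profit at T = |F_mkt − F*| = |637.42 − 616.6891| = HK$20.73 per share

HK$20.73 per share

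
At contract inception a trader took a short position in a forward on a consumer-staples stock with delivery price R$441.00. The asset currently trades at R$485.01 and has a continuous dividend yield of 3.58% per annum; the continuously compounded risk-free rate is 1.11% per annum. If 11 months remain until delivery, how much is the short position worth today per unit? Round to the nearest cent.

-R$32.82

Current fair forward for the remaining 11 months: F = S·e^((r − q)·T), (r − q) = 0.0111 − 0.0358 = -0.0247
F = 485.01 · e^(-0.0247 × 11/12) = 485.01 × 0.977613 = 474.1521
Value of long forward = (F − K)·e^(−rT) = (474.1521 − 441.00) · e^(−0.0111·11/12)
= 33.1521 × 0.989877 = 32.82
Short position value = −(long value) = -R$32.82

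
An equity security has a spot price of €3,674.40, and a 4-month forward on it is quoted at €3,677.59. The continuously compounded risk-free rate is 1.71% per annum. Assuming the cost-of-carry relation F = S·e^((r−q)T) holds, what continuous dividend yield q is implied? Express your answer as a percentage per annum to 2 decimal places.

1.45%

From F = S·e^((r−q)T): (r − q) = ln(F/S)/T
ln(3677.59/3674.40) = ln(1.000868) = 0.000868
(r − q) = 0.000868 / (4/12) = 0.002604
q = r − ln(F/S)/T = 0.0171 − 0.002604 = 0.014496
q = 1.45%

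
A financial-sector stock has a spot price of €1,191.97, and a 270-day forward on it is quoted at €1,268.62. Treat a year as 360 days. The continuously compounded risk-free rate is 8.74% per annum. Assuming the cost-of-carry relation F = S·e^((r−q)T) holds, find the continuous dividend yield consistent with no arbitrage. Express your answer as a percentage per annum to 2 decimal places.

0.43%

From F = S·e^((r−q)T): (r − q) = ln(F/S)/T
ln(1268.62/1191.97) = ln(1.064305) = 0.062322
(r − q) = 0.062322 / (270/360) = 0.083096
q = r − ln(F/S)/T = 0.0874 − 0.083096 = 0.004304
q = 0.43%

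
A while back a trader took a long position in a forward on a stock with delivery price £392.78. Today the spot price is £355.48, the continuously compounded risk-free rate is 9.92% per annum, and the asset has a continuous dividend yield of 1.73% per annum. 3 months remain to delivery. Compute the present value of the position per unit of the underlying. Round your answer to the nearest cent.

Current fair forward for the remaining 3 months: F = S·e^((r − q)·T), (r − q) = 0.0992 − 0.0173 = 0.0819
F = 355.48 · e^(0.0819 × 3/12) = 355.48 × 1.020686 = 362.8335
Value of long forward = (F − K)·e^(−rT) = (362.8335 − 392.78) · e^(−0.0992·3/12)
= -29.9465 × 0.975505 = -29.21

-£29.21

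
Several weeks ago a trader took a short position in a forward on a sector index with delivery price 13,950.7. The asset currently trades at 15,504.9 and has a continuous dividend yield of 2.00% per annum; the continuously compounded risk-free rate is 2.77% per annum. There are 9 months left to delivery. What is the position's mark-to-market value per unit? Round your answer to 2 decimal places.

Current fair forward for the remaining 9 months: F = S·e^((r − q)·T), (r − q) = 0.0277 − 0.0200 = 0.0077
F = 15504.9 · e^(0.0077 × 9/12) = 15504.9 × 1.00579171 = 15594.6999
Value of long forward = (F − K)·e^(−rT) = (15594.6999 − 13950.7) · e^(−0.0277·9/12)
= 1643.9999 × 0.97943931 = 1610.20
Short position value = −(long value) = -1610.20

-1610.20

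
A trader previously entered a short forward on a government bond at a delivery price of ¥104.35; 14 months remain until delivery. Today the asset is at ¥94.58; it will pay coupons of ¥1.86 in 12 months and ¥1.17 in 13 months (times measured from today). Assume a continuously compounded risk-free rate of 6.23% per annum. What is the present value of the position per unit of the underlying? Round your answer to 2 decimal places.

PV(remaining coupons) I = 1.86·e^(−0.0623·12/12) + 1.17·e^(−0.0623·13/12) = 2.8413
Current forward F = (S − I)·e^(rT) = (94.58 − 2.8413)·e^(0.0623·14/12) = 91.7387 × 1.075390 = 98.6549
Value (long) = (F − K)·e^(−rT) = (98.6549 − 104.35) × 0.929895 = -5.2958
Short position value = −(long value) = ¥5.30

¥5.30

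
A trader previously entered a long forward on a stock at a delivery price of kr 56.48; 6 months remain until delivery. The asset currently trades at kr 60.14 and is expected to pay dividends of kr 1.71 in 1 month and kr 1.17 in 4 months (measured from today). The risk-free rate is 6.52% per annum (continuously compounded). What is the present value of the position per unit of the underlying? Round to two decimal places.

PV(remaining dividends) I = 1.71·e^(−0.0652·1/12) + 1.17·e^(−0.0652·4/12) = 2.8456
Current forward F = (S − I)·e^(rT) = (60.14 − 2.8456)·e^(0.0652·6/12) = 57.2944 × 1.033137 = 59.1930
Value (long) = (F − K)·e^(−rT) = (59.1930 − 56.48) × 0.967926 = 2.6260
Value = kr 2.63

kr 2.63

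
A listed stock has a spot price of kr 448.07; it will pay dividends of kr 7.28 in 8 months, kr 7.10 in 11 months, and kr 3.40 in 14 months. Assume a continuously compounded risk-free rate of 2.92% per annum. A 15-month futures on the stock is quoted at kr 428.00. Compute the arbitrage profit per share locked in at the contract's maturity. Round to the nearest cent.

PV(dividends) I = 7.28·e^(−0.0292·8/12) + 7.10·e^(−0.0292·11/12) + 3.40·e^(−0.0292·14/12) = 17.3383
Fair futures F* = (S − I)·e^(rT) = (448.07 − 17.3383)·e^0.036500 = 430.7317 × 1.037174 = 446.7437
Market kr 428.00 < fair 446.7437: forward underpriced → reverse cash-and-carry (short the stock, invest proceeds at r, pay the dividends, go long the forward).
Profit at T = |F_mkt − F*| = |428.00 − 446.7437| = kr 18.74 per share

kr 18.74 per share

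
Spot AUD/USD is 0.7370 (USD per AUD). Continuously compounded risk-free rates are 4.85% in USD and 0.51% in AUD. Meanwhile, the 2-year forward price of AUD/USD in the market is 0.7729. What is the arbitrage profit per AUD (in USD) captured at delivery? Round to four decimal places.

0.0309 per AUD (in USD)

Fair forward: F* = S·e^(carry·T), with carry = (r_USD − r_AUD) = 0.0485 − 0.0051 = 0.0434
F* = 0.7370 · e^(0.0434 × 2) = 0.7370 · e^0.086800 = 0.7370 × 1.090679 = 0.8038
Market 0.7729 < fair 0.8038: forward underpriced → reverse cash-and-carry (short spot, go long the forward).
At maturity, profit = |F_mkt − F*| = |0.7729 − 0.8038| = 0.0309 per AUD (in USD)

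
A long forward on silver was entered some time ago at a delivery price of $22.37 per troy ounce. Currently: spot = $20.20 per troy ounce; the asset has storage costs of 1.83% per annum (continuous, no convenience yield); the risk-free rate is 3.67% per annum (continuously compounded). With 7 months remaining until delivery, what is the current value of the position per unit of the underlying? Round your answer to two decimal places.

-$1.48 per troy ounce

Current fair forward for the remaining 7 months: F = S·e^((r + u)·T), (r + u) = 0.0367 + 0.0183 = 0.0550
F = 20.20 · e^(0.0550 × 7/12) = 20.20 × 1.032604 = 20.8586
Value of long forward = (F − K)·e^(−rT) = (20.8586 − 22.37) · e^(−0.0367·7/12)
= -1.5114 × 0.978819 = -1.48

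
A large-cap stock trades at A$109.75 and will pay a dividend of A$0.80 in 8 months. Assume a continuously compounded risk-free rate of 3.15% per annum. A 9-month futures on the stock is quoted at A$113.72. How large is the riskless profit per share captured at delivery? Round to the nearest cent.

A$2.15 per share

PV(dividends) I = 0.80·e^(−0.0315·8/12) = 0.7834
Fair futures F* = (S − I)·e^(rT) = (109.75 − 0.7834)·e^0.023625 = 108.9666 × 1.023906 = 111.5716
Market A$113.72 > fair 111.5716: forward overpriced → cash-and-carry (borrow at r, buy the stock and collect the dividends, short the forward).
Profit at T = |F_mkt − F*| = |113.72 − 111.5716| = A$2.15 per share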